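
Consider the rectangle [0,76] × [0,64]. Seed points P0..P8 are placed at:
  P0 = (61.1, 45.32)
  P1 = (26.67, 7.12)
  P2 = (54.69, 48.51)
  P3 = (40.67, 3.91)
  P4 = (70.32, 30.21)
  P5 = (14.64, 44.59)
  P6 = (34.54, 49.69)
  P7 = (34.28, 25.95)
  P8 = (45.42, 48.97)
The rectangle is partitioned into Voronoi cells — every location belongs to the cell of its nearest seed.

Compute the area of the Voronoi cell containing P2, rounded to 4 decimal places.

1. box [0,76]×[0,64]: [(0, 0) (76, 0) (76, 64) (0, 64)]
2. ⊥bis P2·P0 via (57.895,46.915): [(0, 0) (34.5473, 0) (66.3975, 64) (0, 64)]  |A|=3230.2338
3. ⊥bis P2·P1 via (40.68,27.815): [(0, 55.3543) (46.4468, 23.911) (66.3975, 64) (0, 64)]  |A|=1531.6867
4. ⊥bis P2·P3 via (47.68,26.21): [(0, 55.3543) (39.038, 28.9266) (47.603, 26.2342) (66.3975, 64) (0, 64)]  |A|=1520.1811
5. ⊥bis P2·P4 via (62.505,39.36): [(0, 55.3543) (39.038, 28.9266) (47.2624, 26.3413) (47.9475, 26.9265) (66.3975, 64) (0, 64)]  |A|=1520.0447
6. ⊥bis P2·P5 via (34.665,46.55): [(36.202, 30.8465) (39.038, 28.9266) (47.2624, 26.3413) (47.9475, 26.9265) (66.3975, 64) (32.957, 64)]  |A|=817.2288
7. ⊥bis P2·P6 via (44.615,49.1): [(43.3542, 27.5698) (47.2624, 26.3413) (47.9475, 26.9265) (66.3975, 64) (45.4876, 64)]  |A|=473.5217
8. ⊥bis P2·P7 via (44.485,37.23): [(43.9483, 37.7155) (50.4083, 31.8712) (66.3975, 64) (45.4876, 64)]  |A|=425.3026
9. ⊥bis P2·P8 via (50.055,48.74): [(49.2691, 32.9019) (50.4083, 31.8712) (66.3975, 64) (50.8122, 64)]  |A|=268.8774
10. canonical 4-gon: [(49.2691, 32.9019) (50.4083, 31.8712) (66.3975, 64) (50.8122, 64)]
11. shoelace: 268.8774

Area of P2's cell: 268.8774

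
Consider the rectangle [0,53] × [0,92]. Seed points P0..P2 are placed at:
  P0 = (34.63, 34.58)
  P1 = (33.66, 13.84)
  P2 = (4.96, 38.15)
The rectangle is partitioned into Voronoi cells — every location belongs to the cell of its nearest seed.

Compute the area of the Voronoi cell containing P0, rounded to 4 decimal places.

1. box [0,53]×[0,92]: [(0, 0) (53, 0) (53, 92) (0, 92)]
2. ⊥bis P0·P1 via (34.145,24.21): [(0, 25.8069) (53, 23.3282) (53, 92) (0, 92)]  |A|=3573.9197
3. ⊥bis P0·P2 via (19.795,36.365): [(18.421, 24.9454) (53, 23.3282) (53, 92) (26.4892, 92)]  |A|=2076.1388
4. canonical 4-gon: [(18.421, 24.9454) (53, 23.3282) (53, 92) (26.4892, 92)]
5. shoelace: 2076.1388

Area of P0's cell: 2076.1388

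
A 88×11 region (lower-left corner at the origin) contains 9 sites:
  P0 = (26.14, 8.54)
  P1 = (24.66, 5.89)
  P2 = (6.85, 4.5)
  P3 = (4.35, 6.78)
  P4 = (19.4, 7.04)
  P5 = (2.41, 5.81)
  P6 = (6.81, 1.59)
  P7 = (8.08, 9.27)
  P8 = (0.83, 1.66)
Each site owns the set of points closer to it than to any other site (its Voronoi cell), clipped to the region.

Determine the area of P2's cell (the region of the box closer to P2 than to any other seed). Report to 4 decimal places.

1. box [0,88]×[0,11]: [(0, 0) (88, 0) (88, 11) (0, 11)]
2. ⊥bis P2·P0 via (16.495,6.52): [(0, 0) (17.8605, 0) (15.5567, 11) (0, 11)]  |A|=183.7949
3. ⊥bis P2·P1 via (15.755,5.195): [(0, 0) (16.1604, 0) (15.3019, 11) (0, 11)]  |A|=173.0432
4. ⊥bis P2·P3 via (5.6,5.64): [(0.4563, 0) (16.1604, 0) (15.3019, 11) (10.4883, 11)]  |A|=112.8476
5. ⊥bis P2·P4 via (13.125,5.77): [(0.4563, 0) (14.2928, 0) (12.0665, 11) (10.4883, 11)]  |A|=84.7806
6. ⊥bis P2·P5 via (4.63,5.155): [(4.3776, 4.2997) (3.109, 0) (14.2928, 0) (12.0665, 11) (10.4883, 11)]  |A|=79.0776
7. ⊥bis P2·P6 via (6.83,3.045): [(4.3776, 4.2997) (4.0189, 3.0836) (13.6956, 2.9506) (12.0665, 11) (10.4883, 11)]  |A|=47.5977
8. ⊥bis P2·P7 via (7.465,6.885): [(6.8743, 7.0373) (4.3776, 4.2997) (4.0189, 3.0836) (13.6956, 2.9506) (13.1986, 5.4065)]  |A|=27.7068
9. ⊥bis P2·P8 via (3.84,3.08): [(6.8743, 7.0373) (4.3776, 4.2997) (4.0189, 3.0836) (13.6956, 2.9506) (13.1986, 5.4065)]  |A|=27.7068
10. canonical 5-gon: [(6.8743, 7.0373) (4.3776, 4.2997) (4.0189, 3.0836) (13.6956, 2.9506) (13.1986, 5.4065)]
11. shoelace: 27.7068

Area of P2's cell: 27.7068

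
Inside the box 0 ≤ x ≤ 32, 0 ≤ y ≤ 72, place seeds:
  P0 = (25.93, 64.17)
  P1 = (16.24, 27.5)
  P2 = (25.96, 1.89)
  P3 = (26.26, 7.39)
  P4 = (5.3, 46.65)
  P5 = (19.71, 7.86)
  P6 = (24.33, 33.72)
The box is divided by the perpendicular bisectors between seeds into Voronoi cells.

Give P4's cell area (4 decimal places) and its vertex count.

1. box [0,32]×[0,72]: [(0, 0) (32, 0) (32, 72) (0, 72)]
2. ⊥bis P4·P0 via (15.615,55.41): [(0, 0) (32, 0) (32, 36.1165) (1.526, 72) (0, 72)]  |A|=1757.2421
3. ⊥bis P4·P1 via (10.77,37.075): [(0, 30.9223) (24.5167, 44.9282) (1.526, 72) (0, 72)]  |A|=524.1992
4. ⊥bis P4·P2 via (15.63,24.27): [(0, 30.9223) (24.5167, 44.9282) (1.526, 72) (0, 72)]  |A|=524.1992
5. ⊥bis P4·P3 via (15.78,27.02): [(0, 30.9223) (24.5167, 44.9282) (1.526, 72) (0, 72)]  |A|=524.1992
6. ⊥bis P4·P5 via (12.505,27.255): [(0, 30.9223) (24.5167, 44.9282) (1.526, 72) (0, 72)]  |A|=524.1992
7. ⊥bis P4·P6 via (14.815,40.185): [(0, 30.9223) (13.9275, 38.8788) (20.9174, 49.1664) (1.526, 72) (0, 72)]  |A|=490.8733
8. canonical 5-gon: [(0, 30.9223) (13.9275, 38.8788) (20.9174, 49.1664) (1.526, 72) (0, 72)]
9. shoelace: 490.8733

Area of P4's cell: 490.8733 (5 vertices)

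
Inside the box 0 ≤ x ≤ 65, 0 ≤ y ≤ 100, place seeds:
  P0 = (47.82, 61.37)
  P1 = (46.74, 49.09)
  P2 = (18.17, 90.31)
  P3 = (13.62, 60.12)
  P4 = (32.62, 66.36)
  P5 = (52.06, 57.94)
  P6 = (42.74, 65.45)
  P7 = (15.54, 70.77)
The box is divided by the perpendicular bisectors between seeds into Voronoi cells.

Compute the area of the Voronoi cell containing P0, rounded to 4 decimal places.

1. box [0,65]×[0,100]: [(0, 0) (65, 0) (65, 100) (0, 100)]
2. ⊥bis P0·P1 via (47.28,55.23): [(0, 59.3882) (65, 53.6716) (65, 100) (0, 100)]  |A|=2825.5585
3. ⊥bis P0·P2 via (32.995,75.84): [(15.5982, 58.0164) (65, 53.6716) (65, 100) (56.5765, 100)]  |A|=1321.1805
4. ⊥bis P0·P3 via (30.72,60.745): [(30.2703, 73.0485) (30.8688, 56.6733) (65, 53.6716) (65, 100) (56.5765, 100)]  |A|=1196.5528
5. ⊥bis P0·P4 via (40.22,63.865): [(49.8053, 93.0627) (37.6629, 56.0758) (65, 53.6716) (65, 100) (56.5765, 100)]  |A|=901.3458
6. ⊥bis P0·P5 via (49.94,59.655): [(49.8053, 93.0627) (37.6629, 56.0758) (46.4214, 55.3055) (65, 78.2714) (65, 100) (56.5765, 100)]  |A|=672.8305
7. ⊥bis P0·P6 via (45.28,63.41): [(39.2756, 55.934) (46.4214, 55.3055) (65, 78.2714) (65, 87.9633)]  |A|=212.5518
8. ⊥bis P0·P7 via (31.68,66.07): [(39.2756, 55.934) (46.4214, 55.3055) (65, 78.2714) (65, 87.9633)]  |A|=212.5518
9. canonical 4-gon: [(39.2756, 55.934) (46.4214, 55.3055) (65, 78.2714) (65, 87.9633)]
10. shoelace: 212.5518

Area of P0's cell: 212.5518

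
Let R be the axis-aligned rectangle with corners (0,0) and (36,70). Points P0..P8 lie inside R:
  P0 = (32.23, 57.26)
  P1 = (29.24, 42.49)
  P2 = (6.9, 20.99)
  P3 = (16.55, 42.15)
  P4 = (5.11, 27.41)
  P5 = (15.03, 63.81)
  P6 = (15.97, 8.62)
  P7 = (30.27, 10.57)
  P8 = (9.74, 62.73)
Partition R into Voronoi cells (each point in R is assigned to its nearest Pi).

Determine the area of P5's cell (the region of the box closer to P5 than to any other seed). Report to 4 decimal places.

1. box [0,36]×[0,70]: [(0, 0) (36, 0) (36, 70) (0, 70)]
2. ⊥bis P5·P0 via (23.63,60.535): [(0, 0) (0.5774, 0) (27.2344, 70) (0, 70)]  |A|=973.4141
3. ⊥bis P5·P1 via (22.135,53.15): [(0, 38.3968) (20.3696, 51.9733) (27.2344, 70) (0, 70)]  |A|=567.345
4. ⊥bis P5·P2 via (10.965,42.4): [(0, 44.4819) (7.1056, 43.1328) (20.3696, 51.9733) (27.2344, 70) (0, 70)]  |A|=545.7259
5. ⊥bis P5·P3 via (15.79,52.98): [(0, 51.8719) (20.8892, 53.3378) (27.2344, 70) (0, 70)]  |A|=416.2326
6. ⊥bis P5·P4 via (10.07,45.61): [(0, 51.8719) (20.8892, 53.3378) (27.2344, 70) (0, 70)]  |A|=416.2326
7. ⊥bis P5·P6 via (15.5,36.215): [(0, 51.8719) (20.8892, 53.3378) (27.2344, 70) (0, 70)]  |A|=416.2326
8. ⊥bis P5·P7 via (22.65,37.19): [(0, 51.8719) (20.8892, 53.3378) (27.2344, 70) (0, 70)]  |A|=416.2326
9. ⊥bis P5·P8 via (12.385,63.27): [(14.5042, 52.8898) (20.8892, 53.3378) (27.2344, 70) (11.011, 70)]  |A|=190.5654
10. canonical 4-gon: [(14.5042, 52.8898) (20.8892, 53.3378) (27.2344, 70) (11.011, 70)]
11. shoelace: 190.5654

Area of P5's cell: 190.5654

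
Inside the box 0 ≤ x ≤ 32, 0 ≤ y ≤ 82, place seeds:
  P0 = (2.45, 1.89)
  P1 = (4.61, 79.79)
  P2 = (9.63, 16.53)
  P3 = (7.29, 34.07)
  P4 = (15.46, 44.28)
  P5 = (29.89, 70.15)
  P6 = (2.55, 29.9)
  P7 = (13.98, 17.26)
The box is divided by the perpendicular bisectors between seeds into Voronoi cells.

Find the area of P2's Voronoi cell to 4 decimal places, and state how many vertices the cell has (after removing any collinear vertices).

Area of P2's cell: 166.7336 (4 vertices)

1. box [0,32]×[0,82]: [(0, 0) (32, 0) (32, 82) (0, 82)]
2. ⊥bis P2·P0 via (6.04,9.21): [(0, 12.1722) (24.8192, 0) (32, 0) (32, 82) (0, 82)]  |A|=2472.9476
3. ⊥bis P2·P1 via (7.12,48.16): [(0, 47.595) (0, 12.1722) (24.8192, 0) (32, 0) (32, 50.1344)]  |A|=1412.6171
4. ⊥bis P2·P3 via (8.46,25.3): [(0, 24.1714) (0, 12.1722) (24.8192, 0) (32, 0) (32, 28.4405)]  |A|=690.7366
5. ⊥bis P2·P4 via (12.545,30.405): [(25.8202, 27.616) (0, 24.1714) (0, 12.1722) (24.8192, 0) (32, 0) (32, 26.3177)]  |A|=684.1775
6. ⊥bis P2·P5 via (19.76,43.34): [(25.8202, 27.616) (0, 24.1714) (0, 12.1722) (24.8192, 0) (32, 0) (32, 26.3177)]  |A|=684.1775
7. ⊥bis P2·P6 via (6.09,23.215): [(25.8202, 27.616) (10.5552, 25.5795) (0, 19.9901) (0, 12.1722) (24.8192, 0) (32, 0) (32, 26.3177)]  |A|=662.1104
8. ⊥bis P2·P7 via (11.805,16.895): [(10.3645, 25.4786) (0, 19.9901) (0, 12.1722) (13.7274, 5.4398)]  |A|=166.7336
9. canonical 4-gon: [(10.3645, 25.4786) (0, 19.9901) (0, 12.1722) (13.7274, 5.4398)]
10. shoelace: 166.7336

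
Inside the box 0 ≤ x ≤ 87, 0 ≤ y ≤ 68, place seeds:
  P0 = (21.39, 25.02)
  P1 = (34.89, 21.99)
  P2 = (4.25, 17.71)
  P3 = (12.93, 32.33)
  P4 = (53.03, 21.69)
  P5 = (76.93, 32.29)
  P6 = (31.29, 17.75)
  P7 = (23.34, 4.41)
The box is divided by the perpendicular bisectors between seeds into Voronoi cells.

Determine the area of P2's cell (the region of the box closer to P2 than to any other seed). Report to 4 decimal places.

1. box [0,87]×[0,68]: [(0, 0) (87, 0) (87, 68) (0, 68)]
2. ⊥bis P2·P0 via (12.82,21.365): [(0, 51.4245) (0, 0) (21.9319, 0)]  |A|=563.9186
3. ⊥bis P2·P1 via (19.57,19.85): [(0, 51.4245) (0, 0) (21.9319, 0)]  |A|=563.9186
4. ⊥bis P2·P3 via (8.59,25.02): [(12.1669, 22.8964) (0, 30.1199) (0, 0) (21.9319, 0)]  |A|=434.3136
5. ⊥bis P2·P4 via (28.64,19.7): [(12.1669, 22.8964) (0, 30.1199) (0, 0) (21.9319, 0)]  |A|=434.3136
6. ⊥bis P2·P5 via (40.59,25): [(12.1669, 22.8964) (0, 30.1199) (0, 0) (21.9319, 0)]  |A|=434.3136
7. ⊥bis P2·P6 via (17.77,17.73): [(17.7818, 9.7308) (12.1669, 22.8964) (0, 30.1199) (0, 0) (17.7962, 0)]  |A|=414.1918
8. ⊥bis P2·P7 via (13.795,11.06): [(15.9164, 14.1049) (12.1669, 22.8964) (0, 30.1199) (0, 0) (6.0895, 0)]  |A|=322.5861
9. canonical 5-gon: [(15.9164, 14.1049) (12.1669, 22.8964) (0, 30.1199) (0, 0) (6.0895, 0)]
10. shoelace: 322.5861

Area of P2's cell: 322.5861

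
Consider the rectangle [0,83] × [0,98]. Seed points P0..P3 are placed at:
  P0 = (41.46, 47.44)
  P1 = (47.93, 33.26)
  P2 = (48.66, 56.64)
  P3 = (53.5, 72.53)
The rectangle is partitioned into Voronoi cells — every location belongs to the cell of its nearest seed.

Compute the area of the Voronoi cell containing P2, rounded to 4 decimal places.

1. box [0,83]×[0,98]: [(0, 0) (83, 0) (83, 98) (0, 98)]
2. ⊥bis P2·P0 via (45.06,52.04): [(0, 87.3043) (83, 22.3478) (83, 98) (0, 98)]  |A|=3583.4348
3. ⊥bis P2·P1 via (48.295,44.95): [(0, 87.3043) (54.3615, 44.7606) (83, 43.8664) (83, 98) (0, 98)]  |A|=3275.3047
4. ⊥bis P2·P3 via (51.08,64.585): [(14.98, 75.5808) (54.3615, 44.7606) (83, 43.8664) (83, 54.8624)]  |A|=797.6883
5. canonical 4-gon: [(14.98, 75.5808) (54.3615, 44.7606) (83, 43.8664) (83, 54.8624)]
6. shoelace: 797.6883

Area of P2's cell: 797.6883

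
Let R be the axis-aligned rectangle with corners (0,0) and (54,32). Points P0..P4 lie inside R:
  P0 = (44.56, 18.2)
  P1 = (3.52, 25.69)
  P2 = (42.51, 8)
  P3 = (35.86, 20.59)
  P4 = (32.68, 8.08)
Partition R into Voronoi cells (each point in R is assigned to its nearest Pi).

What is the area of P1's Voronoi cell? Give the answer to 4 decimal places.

1. box [0,54]×[0,32]: [(0, 0) (54, 0) (54, 32) (0, 32)]
2. ⊥bis P1·P0 via (24.04,21.945): [(0, 0) (20.0349, 0) (25.8751, 32) (0, 32)]  |A|=734.5603
3. ⊥bis P1·P2 via (23.015,16.845): [(0, 0) (15.3723, 0) (23.1726, 17.1924) (25.8751, 32) (0, 32)]  |A|=694.4795
4. ⊥bis P1·P3 via (19.69,23.14): [(0, 0) (15.3723, 0) (16.397, 2.2584) (21.0872, 32) (0, 32)]  |A|=593.2939
5. ⊥bis P1·P4 via (18.1,16.885): [(0, 0) (7.903, 0) (18.9169, 18.2377) (21.0872, 32) (0, 32)]  |A|=519.841
6. canonical 5-gon: [(0, 0) (7.903, 0) (18.9169, 18.2377) (21.0872, 32) (0, 32)]
7. shoelace: 519.841

Area of P1's cell: 519.8410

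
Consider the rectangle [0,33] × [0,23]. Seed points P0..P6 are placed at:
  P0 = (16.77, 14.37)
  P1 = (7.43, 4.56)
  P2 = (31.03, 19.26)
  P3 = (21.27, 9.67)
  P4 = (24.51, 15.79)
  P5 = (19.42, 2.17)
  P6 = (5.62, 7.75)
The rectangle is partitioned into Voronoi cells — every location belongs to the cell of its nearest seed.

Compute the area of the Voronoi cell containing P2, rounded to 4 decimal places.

Area of P2's cell: 62.3084

1. box [0,33]×[0,23]: [(0, 0) (33, 0) (33, 23) (0, 23)]
2. ⊥bis P2·P0 via (23.9,16.815): [(29.6662, 0) (33, 0) (33, 23) (21.7791, 23)]  |A|=167.3801
3. ⊥bis P2·P1 via (19.23,11.91): [(29.6662, 0) (33, 0) (33, 23) (21.7791, 23)]  |A|=167.3801
4. ⊥bis P2·P3 via (26.15,14.465): [(23.9317, 16.7227) (33, 7.4936) (33, 23) (21.7791, 23)]  |A|=105.5276
5. ⊥bis P2·P4 via (27.77,17.525): [(33, 7.698) (33, 23) (24.8562, 23)]  |A|=62.3084
6. ⊥bis P2·P5 via (25.225,10.715): [(33, 7.698) (33, 23) (24.8562, 23)]  |A|=62.3084
7. ⊥bis P2·P6 via (18.325,13.505): [(33, 7.698) (33, 23) (24.8562, 23)]  |A|=62.3084
8. canonical 3-gon: [(33, 7.698) (33, 23) (24.8562, 23)]
9. shoelace: 62.3084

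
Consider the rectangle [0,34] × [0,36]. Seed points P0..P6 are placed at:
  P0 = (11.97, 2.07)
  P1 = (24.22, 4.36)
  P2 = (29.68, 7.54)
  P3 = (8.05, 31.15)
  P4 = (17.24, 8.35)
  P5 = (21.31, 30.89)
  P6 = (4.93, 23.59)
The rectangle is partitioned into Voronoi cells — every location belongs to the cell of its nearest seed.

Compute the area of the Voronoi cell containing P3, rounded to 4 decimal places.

1. box [0,34]×[0,36]: [(0, 0) (34, 0) (34, 36) (0, 36)]
2. ⊥bis P3·P0 via (10.01,16.61): [(0, 15.2606) (34, 19.8439) (34, 36) (0, 36)]  |A|=627.2233
3. ⊥bis P3·P1 via (16.135,17.755): [(0, 15.2606) (15.4538, 17.3438) (34, 28.538) (34, 36) (0, 36)]  |A|=546.6014
4. ⊥bis P3·P2 via (18.865,19.345): [(0, 15.2606) (15.4538, 17.3438) (19.0499, 19.5144) (34, 33.2107) (34, 36) (0, 36)]  |A|=511.6726
5. ⊥bis P3·P4 via (12.645,19.75): [(0, 15.2606) (2.2644, 15.5659) (24.5409, 24.5449) (34, 33.2107) (34, 36) (0, 36)]  |A|=469.1762
6. ⊥bis P3·P5 via (14.68,31.02): [(0, 15.2606) (2.2644, 15.5659) (14.4735, 20.487) (14.7776, 36) (0, 36)]  |A|=268.4163
7. ⊥bis P3·P6 via (6.49,27.37): [(0, 30.0484) (14.5433, 24.0464) (14.7776, 36) (0, 36)]  |A|=131.6006
8. canonical 4-gon: [(0, 30.0484) (14.5433, 24.0464) (14.7776, 36) (0, 36)]
9. shoelace: 131.6006

Area of P3's cell: 131.6006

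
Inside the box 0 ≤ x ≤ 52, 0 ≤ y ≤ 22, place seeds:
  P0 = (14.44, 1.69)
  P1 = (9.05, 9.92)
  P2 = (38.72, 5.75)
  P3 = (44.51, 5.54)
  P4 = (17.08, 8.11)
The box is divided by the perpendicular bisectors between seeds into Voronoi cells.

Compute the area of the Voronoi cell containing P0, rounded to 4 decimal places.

1. box [0,52]×[0,22]: [(0, 0) (52, 0) (52, 22) (0, 22)]
2. ⊥bis P0·P1 via (11.745,5.805): [(2.8813, 0) (52, 0) (52, 22) (36.4732, 22)]  |A|=711.1004
3. ⊥bis P0·P2 via (26.58,3.72): [(24.8015, 14.356) (2.8813, 0) (27.202, 0)]  |A|=174.5737
4. ⊥bis P0·P3 via (29.475,3.615): [(24.8015, 14.356) (2.8813, 0) (27.202, 0)]  |A|=174.5737
5. ⊥bis P0·P4 via (15.76,4.9): [(27.1671, 0.2092) (12.4447, 6.2633) (2.8813, 0) (27.202, 0)]  |A|=77.5981
6. canonical 4-gon: [(27.1671, 0.2092) (12.4447, 6.2633) (2.8813, 0) (27.202, 0)]
7. shoelace: 77.5981

Area of P0's cell: 77.5981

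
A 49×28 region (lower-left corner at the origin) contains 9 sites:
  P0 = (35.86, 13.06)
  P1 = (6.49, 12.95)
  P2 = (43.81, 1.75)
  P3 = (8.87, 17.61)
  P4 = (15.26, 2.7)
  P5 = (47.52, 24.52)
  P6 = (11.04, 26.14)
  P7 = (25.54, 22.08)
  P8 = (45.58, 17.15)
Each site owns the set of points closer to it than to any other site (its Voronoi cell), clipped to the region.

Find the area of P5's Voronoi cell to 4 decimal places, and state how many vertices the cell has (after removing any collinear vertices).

Area of P5's cell: 77.9017 (5 vertices)

1. box [0,49]×[0,28]: [(0, 0) (49, 0) (49, 28) (0, 28)]
2. ⊥bis P5·P0 via (41.69,18.79): [(49, 11.3524) (49, 28) (32.638, 28)]  |A|=136.194
3. ⊥bis P5·P1 via (27.005,18.735): [(49, 11.3524) (49, 28) (32.638, 28)]  |A|=136.194
4. ⊥bis P5·P2 via (45.665,13.135): [(47.5498, 12.8279) (49, 12.5916) (49, 28) (32.638, 28)]  |A|=135.2955
5. ⊥bis P5·P3 via (28.195,21.065): [(47.5498, 12.8279) (49, 12.5916) (49, 28) (32.638, 28)]  |A|=135.2955
6. ⊥bis P5·P4 via (31.39,13.61): [(47.5498, 12.8279) (49, 12.5916) (49, 28) (32.638, 28)]  |A|=135.2955
7. ⊥bis P5·P6 via (29.28,25.33): [(47.5498, 12.8279) (49, 12.5916) (49, 28) (32.638, 28)]  |A|=135.2955
8. ⊥bis P5·P7 via (36.53,23.3): [(36.4374, 24.1343) (47.5498, 12.8279) (49, 12.5916) (49, 28) (36.0083, 28)]  |A|=128.7812
9. ⊥bis P5·P8 via (46.55,20.835): [(36.4374, 24.1343) (37.2824, 23.2745) (49, 20.1901) (49, 28) (36.0083, 28)]  |A|=77.9017
10. canonical 5-gon: [(36.4374, 24.1343) (37.2824, 23.2745) (49, 20.1901) (49, 28) (36.0083, 28)]
11. shoelace: 77.9017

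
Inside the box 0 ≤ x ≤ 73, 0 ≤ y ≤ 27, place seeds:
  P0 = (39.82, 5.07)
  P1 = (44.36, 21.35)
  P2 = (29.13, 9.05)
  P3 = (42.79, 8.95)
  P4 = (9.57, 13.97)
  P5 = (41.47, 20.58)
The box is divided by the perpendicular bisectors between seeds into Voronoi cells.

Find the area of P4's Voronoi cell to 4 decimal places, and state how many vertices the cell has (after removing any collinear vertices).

1. box [0,73]×[0,27]: [(0, 0) (73, 0) (73, 27) (0, 27)]
2. ⊥bis P4·P0 via (24.695,9.52): [(0, 0) (21.8941, 0) (29.8379, 27) (0, 27)]  |A|=698.3813
3. ⊥bis P4·P1 via (26.965,17.66): [(0, 0) (21.8941, 0) (27.0173, 17.4133) (24.9837, 27) (0, 27)]  |A|=675.1136
4. ⊥bis P4·P2 via (19.35,11.51): [(0, 0) (16.4548, 0) (23.2463, 27) (0, 27)]  |A|=535.9649
5. ⊥bis P4·P3 via (26.18,11.46): [(0, 0) (16.4548, 0) (23.2463, 27) (0, 27)]  |A|=535.9649
6. ⊥bis P4·P5 via (25.52,17.275): [(0, 0) (16.4548, 0) (23.2463, 27) (0, 27)]  |A|=535.9649
7. canonical 4-gon: [(0, 0) (16.4548, 0) (23.2463, 27) (0, 27)]
8. shoelace: 535.9649

Area of P4's cell: 535.9649 (4 vertices)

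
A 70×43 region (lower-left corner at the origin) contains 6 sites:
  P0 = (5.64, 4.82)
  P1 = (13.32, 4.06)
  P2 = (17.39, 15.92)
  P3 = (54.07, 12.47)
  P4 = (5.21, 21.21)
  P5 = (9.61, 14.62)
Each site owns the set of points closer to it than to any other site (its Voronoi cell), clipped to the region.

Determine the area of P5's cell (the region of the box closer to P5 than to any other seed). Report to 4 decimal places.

1. box [0,70]×[0,43]: [(0, 0) (70, 0) (70, 43) (0, 43)]
2. ⊥bis P5·P0 via (7.625,9.72): [(0, 12.8089) (31.619, 0) (70, 0) (70, 43) (0, 43)]  |A|=2807.4979
3. ⊥bis P5·P1 via (11.465,9.34): [(0, 12.8089) (9.9109, 8.794) (70, 29.9049) (70, 43) (0, 43)]  |A|=1740.2582
4. ⊥bis P5·P2 via (13.5,15.27): [(0, 12.8089) (9.9109, 8.794) (14.3231, 10.3441) (8.8665, 43) (0, 43)]  |A|=377.5247
5. ⊥bis P5·P3 via (31.84,13.545): [(0, 12.8089) (9.9109, 8.794) (14.3231, 10.3441) (8.8665, 43) (0, 43)]  |A|=377.5247
6. ⊥bis P5·P4 via (7.41,17.915): [(0, 12.9675) (0, 12.8089) (9.9109, 8.794) (14.3231, 10.3441) (12.4912, 21.3076)]  |A|=93.7871
7. canonical 5-gon: [(0, 12.9675) (0, 12.8089) (9.9109, 8.794) (14.3231, 10.3441) (12.4912, 21.3076)]
8. shoelace: 93.7871

Area of P5's cell: 93.7871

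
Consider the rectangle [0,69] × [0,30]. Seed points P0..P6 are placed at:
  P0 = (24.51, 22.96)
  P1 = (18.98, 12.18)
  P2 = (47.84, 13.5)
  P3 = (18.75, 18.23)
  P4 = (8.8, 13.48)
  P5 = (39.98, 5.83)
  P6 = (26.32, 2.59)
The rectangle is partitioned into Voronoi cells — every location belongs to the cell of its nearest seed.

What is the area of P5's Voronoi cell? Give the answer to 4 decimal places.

1. box [0,69]×[0,30]: [(0, 0) (69, 0) (69, 30) (0, 30)]
2. ⊥bis P5·P0 via (32.245,14.395): [(16.3054, 0) (69, 0) (69, 30) (49.5245, 30)]  |A|=1082.5524
3. ⊥bis P5·P1 via (29.48,9.005): [(30.6834, 12.9847) (26.7571, 0) (69, 0) (69, 30) (49.5245, 30)]  |A|=1014.6962
4. ⊥bis P5·P2 via (43.91,9.665): [(35.9921, 17.779) (30.6834, 12.9847) (26.7571, 0) (53.3414, 0)]  |A|=261.3756
5. ⊥bis P5·P3 via (29.365,12.03): [(35.9921, 17.779) (30.6834, 12.9847) (26.7571, 0) (53.3414, 0)]  |A|=261.3756
6. ⊥bis P5·P4 via (24.39,9.655): [(35.9921, 17.779) (30.6834, 12.9847) (26.7571, 0) (53.3414, 0)]  |A|=261.3756
7. ⊥bis P5·P6 via (33.15,4.21): [(35.9921, 17.779) (31.0008, 13.2713) (34.1486, 0) (53.3414, 0)]  |A|=210.8303
8. canonical 4-gon: [(35.9921, 17.779) (31.0008, 13.2713) (34.1486, 0) (53.3414, 0)]
9. shoelace: 210.8303

Area of P5's cell: 210.8303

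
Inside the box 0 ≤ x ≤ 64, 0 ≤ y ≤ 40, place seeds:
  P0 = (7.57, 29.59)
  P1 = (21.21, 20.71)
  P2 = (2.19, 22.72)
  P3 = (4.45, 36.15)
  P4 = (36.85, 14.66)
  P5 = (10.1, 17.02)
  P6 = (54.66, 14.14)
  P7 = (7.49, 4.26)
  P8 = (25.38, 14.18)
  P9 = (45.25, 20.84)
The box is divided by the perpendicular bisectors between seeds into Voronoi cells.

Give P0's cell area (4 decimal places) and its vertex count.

1. box [0,64]×[0,40]: [(0, 0) (64, 0) (64, 40) (0, 40)]
2. ⊥bis P0·P1 via (14.39,25.15): [(0, 3.0464) (24.0577, 40) (0, 40)]  |A|=444.5096
3. ⊥bis P0·P2 via (4.88,26.155): [(0, 29.9766) (11.6121, 20.883) (24.0577, 40) (0, 40)]  |A|=288.152
4. ⊥bis P0·P3 via (6.01,32.87): [(0, 30.0116) (0, 29.9766) (11.6121, 20.883) (24.0577, 40) (21.0013, 40)]  |A|=183.2673
5. ⊥bis P0·P4 via (22.21,22.125): [(0, 30.0116) (0, 29.9766) (11.6121, 20.883) (24.0577, 40) (21.0013, 40)]  |A|=183.2673
6. ⊥bis P0·P5 via (8.835,23.305): [(0, 30.0116) (0, 29.9766) (8.5839, 23.2545) (13.8454, 24.3135) (24.0577, 40) (21.0013, 40)]  |A|=175.4251
7. ⊥bis P0·P6 via (31.115,21.865): [(0, 30.0116) (0, 29.9766) (8.5839, 23.2545) (13.8454, 24.3135) (24.0577, 40) (21.0013, 40)]  |A|=175.4251
8. ⊥bis P0·P7 via (7.53,16.925): [(0, 30.0116) (0, 29.9766) (8.5839, 23.2545) (13.8454, 24.3135) (24.0577, 40) (21.0013, 40)]  |A|=175.4251
9. ⊥bis P0·P8 via (16.475,21.885): [(0, 30.0116) (0, 29.9766) (8.5839, 23.2545) (13.8454, 24.3135) (24.0577, 40) (21.0013, 40)]  |A|=175.4251
10. ⊥bis P0·P9 via (26.41,25.215): [(0, 30.0116) (0, 29.9766) (8.5839, 23.2545) (13.8454, 24.3135) (24.0577, 40) (21.0013, 40)]  |A|=175.4251
11. canonical 6-gon: [(0, 30.0116) (0, 29.9766) (8.5839, 23.2545) (13.8454, 24.3135) (24.0577, 40) (21.0013, 40)]
12. shoelace: 175.4251

Area of P0's cell: 175.4251 (6 vertices)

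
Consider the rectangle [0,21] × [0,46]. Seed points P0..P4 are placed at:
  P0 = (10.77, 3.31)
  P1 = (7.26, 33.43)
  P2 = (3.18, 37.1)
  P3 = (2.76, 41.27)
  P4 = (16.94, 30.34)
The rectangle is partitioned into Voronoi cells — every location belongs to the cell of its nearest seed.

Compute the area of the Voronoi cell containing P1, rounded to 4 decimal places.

Area of P1's cell: 206.7739

1. box [0,21]×[0,46]: [(0, 0) (21, 0) (21, 46) (0, 46)]
2. ⊥bis P1·P0 via (9.015,18.37): [(0, 17.3194) (21, 19.7667) (21, 46) (0, 46)]  |A|=576.5959
3. ⊥bis P1·P2 via (5.22,35.265): [(0, 29.4618) (0, 17.3194) (21, 19.7667) (21, 46) (14.8762, 46)]  |A|=453.5831
4. ⊥bis P1·P3 via (5.01,37.35): [(9.3215, 39.8247) (0, 29.4618) (0, 17.3194) (21, 19.7667) (21, 46) (20.0802, 46)]  |A|=437.5151
5. ⊥bis P1·P4 via (12.1,31.885): [(15.8263, 43.5583) (9.3215, 39.8247) (0, 29.4618) (0, 17.3194) (7.7383, 18.2212)]  |A|=206.7739
6. canonical 5-gon: [(15.8263, 43.5583) (9.3215, 39.8247) (0, 29.4618) (0, 17.3194) (7.7383, 18.2212)]
7. shoelace: 206.7739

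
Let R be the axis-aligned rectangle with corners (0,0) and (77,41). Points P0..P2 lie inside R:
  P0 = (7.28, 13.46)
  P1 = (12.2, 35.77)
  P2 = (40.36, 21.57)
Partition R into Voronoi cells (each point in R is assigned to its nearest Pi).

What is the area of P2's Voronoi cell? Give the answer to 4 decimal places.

1. box [0,77]×[0,41]: [(0, 0) (77, 0) (77, 41) (0, 41)]
2. ⊥bis P2·P0 via (23.82,17.515): [(28.114, 0) (77, 0) (77, 41) (18.0623, 41)]  |A|=2210.3843
3. ⊥bis P2·P1 via (26.28,28.67): [(22.7846, 21.7383) (28.114, 0) (77, 0) (77, 41) (32.4975, 41)]  |A|=2071.361
4. canonical 5-gon: [(22.7846, 21.7383) (28.114, 0) (77, 0) (77, 41) (32.4975, 41)]
5. shoelace: 2071.361

Area of P2's cell: 2071.3610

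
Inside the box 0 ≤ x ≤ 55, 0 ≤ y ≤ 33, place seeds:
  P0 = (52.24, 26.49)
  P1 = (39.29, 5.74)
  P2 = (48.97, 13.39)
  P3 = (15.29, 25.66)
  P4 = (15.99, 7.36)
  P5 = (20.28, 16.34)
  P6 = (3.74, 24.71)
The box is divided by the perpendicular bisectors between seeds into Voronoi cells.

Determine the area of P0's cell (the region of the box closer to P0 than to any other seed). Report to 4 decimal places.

1. box [0,55]×[0,33]: [(0, 0) (55, 0) (55, 33) (0, 33)]
2. ⊥bis P0·P1 via (45.765,16.115): [(55, 10.3515) (55, 33) (18.7099, 33)]  |A|=410.9589
3. ⊥bis P0·P2 via (50.605,19.94): [(32.3246, 24.5031) (55, 18.8429) (55, 33) (18.7099, 33)]  |A|=314.6851
4. ⊥bis P0·P3 via (33.765,26.075): [(33.8086, 24.1327) (55, 18.8429) (55, 33) (33.6094, 33)]  |A|=244.8423
5. ⊥bis P0·P4 via (34.115,16.925): [(33.8086, 24.1327) (55, 18.8429) (55, 33) (33.6094, 33)]  |A|=244.8423
6. ⊥bis P0·P5 via (36.26,21.415): [(33.6877, 29.5145) (35.5337, 23.7021) (55, 18.8429) (55, 33) (33.6094, 33)]  |A|=240.2265
7. ⊥bis P0·P6 via (27.99,25.6): [(33.6877, 29.5145) (35.5337, 23.7021) (55, 18.8429) (55, 33) (33.6094, 33)]  |A|=240.2265
8. canonical 5-gon: [(33.6877, 29.5145) (35.5337, 23.7021) (55, 18.8429) (55, 33) (33.6094, 33)]
9. shoelace: 240.2265

Area of P0's cell: 240.2265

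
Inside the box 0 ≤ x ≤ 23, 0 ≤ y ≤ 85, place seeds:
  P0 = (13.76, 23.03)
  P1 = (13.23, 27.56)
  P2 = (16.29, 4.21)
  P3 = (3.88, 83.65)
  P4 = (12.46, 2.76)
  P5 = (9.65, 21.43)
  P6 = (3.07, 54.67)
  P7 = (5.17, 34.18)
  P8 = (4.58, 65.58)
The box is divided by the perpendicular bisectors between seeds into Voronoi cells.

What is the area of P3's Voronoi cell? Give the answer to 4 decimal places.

Area of P3's cell: 232.3776

1. box [0,23]×[0,85]: [(0, 0) (23, 0) (23, 85) (0, 85)]
2. ⊥bis P3·P0 via (8.82,53.34): [(0, 51.9025) (23, 55.6511) (23, 85) (0, 85)]  |A|=718.1338
3. ⊥bis P3·P1 via (8.555,55.605): [(0, 54.1789) (23, 58.0129) (23, 85) (0, 85)]  |A|=664.7938
4. ⊥bis P3·P2 via (10.085,43.93): [(0, 54.1789) (23, 58.0129) (23, 85) (0, 85)]  |A|=664.7938
5. ⊥bis P3·P4 via (8.17,43.205): [(0, 54.1789) (23, 58.0129) (23, 85) (0, 85)]  |A|=664.7938
6. ⊥bis P3·P5 via (6.765,52.54): [(0, 54.1789) (23, 58.0129) (23, 85) (0, 85)]  |A|=664.7938
7. ⊥bis P3·P6 via (3.475,69.16): [(0, 69.2571) (23, 68.6143) (23, 85) (0, 85)]  |A|=369.4789
8. ⊥bis P3·P7 via (4.525,58.915): [(0, 69.2571) (23, 68.6143) (23, 85) (0, 85)]  |A|=369.4789
9. ⊥bis P3·P8 via (4.23,74.615): [(0, 74.4511) (23, 75.3421) (23, 85) (0, 85)]  |A|=232.3776
10. canonical 4-gon: [(0, 74.4511) (23, 75.3421) (23, 85) (0, 85)]
11. shoelace: 232.3776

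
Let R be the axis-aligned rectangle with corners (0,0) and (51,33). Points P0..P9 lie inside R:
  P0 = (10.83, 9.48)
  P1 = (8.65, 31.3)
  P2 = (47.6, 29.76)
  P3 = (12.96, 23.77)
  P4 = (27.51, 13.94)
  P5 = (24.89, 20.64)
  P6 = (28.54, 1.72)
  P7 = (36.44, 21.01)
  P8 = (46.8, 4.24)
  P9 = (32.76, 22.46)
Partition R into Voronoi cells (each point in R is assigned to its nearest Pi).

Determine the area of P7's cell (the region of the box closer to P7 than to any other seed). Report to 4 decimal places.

Area of P7's cell: 162.1509

1. box [0,51]×[0,33]: [(0, 0) (51, 0) (51, 33) (0, 33)]
2. ⊥bis P7·P0 via (23.635,15.245): [(30.4985, 0) (51, 0) (51, 33) (15.6414, 33)]  |A|=921.6906
3. ⊥bis P7·P1 via (22.545,26.155): [(20.8203, 21.497) (30.4985, 0) (51, 0) (51, 33) (25.0795, 33)]  |A|=867.4074
4. ⊥bis P7·P2 via (42.02,25.385): [(20.8203, 21.497) (30.4985, 0) (51, 0) (51, 13.9317) (36.0495, 33) (25.0795, 33)]  |A|=724.8663
5. ⊥bis P7·P3 via (24.7,22.39): [(23.8135, 14.8485) (30.4985, 0) (51, 0) (51, 13.9317) (36.0495, 33) (25.9472, 33)]  |A|=685.6172
6. ⊥bis P7·P4 via (31.975,17.475): [(25.1374, 26.1114) (45.8102, 0) (51, 0) (51, 13.9317) (36.0495, 33) (25.9472, 33)]  |A|=438.2371
7. ⊥bis P7·P5 via (30.665,20.825): [(30.7216, 19.0581) (45.8102, 0) (51, 0) (51, 13.9317) (36.0495, 33) (30.275, 33)]  |A|=385.9792
8. ⊥bis P7·P6 via (32.49,11.365): [(30.7216, 19.0581) (38.8863, 8.7455) (51, 3.7844) (51, 13.9317) (36.0495, 33) (30.275, 33)]  |A|=340.3637
9. ⊥bis P7·P8 via (41.62,12.625): [(30.7216, 19.0581) (37.7215, 10.2166) (48.6294, 16.9552) (36.0495, 33) (30.275, 33)]  |A|=242.4951
10. ⊥bis P7·P9 via (34.6,21.735): [(32.607, 16.6768) (37.7215, 10.2166) (48.6294, 16.9552) (38.0389, 30.4626)]  |A|=162.1509
11. canonical 4-gon: [(32.607, 16.6768) (37.7215, 10.2166) (48.6294, 16.9552) (38.0389, 30.4626)]
12. shoelace: 162.1509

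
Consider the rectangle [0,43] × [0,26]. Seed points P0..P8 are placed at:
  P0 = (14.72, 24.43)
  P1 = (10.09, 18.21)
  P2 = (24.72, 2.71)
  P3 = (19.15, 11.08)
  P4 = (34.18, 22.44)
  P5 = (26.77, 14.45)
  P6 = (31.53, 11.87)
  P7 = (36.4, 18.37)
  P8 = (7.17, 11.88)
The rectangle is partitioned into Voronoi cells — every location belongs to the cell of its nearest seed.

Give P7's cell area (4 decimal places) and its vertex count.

Area of P7's cell: 101.8327 (4 vertices)

1. box [0,43]×[0,26]: [(0, 0) (43, 0) (43, 26) (0, 26)]
2. ⊥bis P7·P0 via (25.56,21.4): [(19.5783, 0) (43, 0) (43, 26) (26.8458, 26)]  |A|=514.4872
3. ⊥bis P7·P1 via (23.245,18.29): [(23.2758, 13.2281) (23.3562, 0) (43, 0) (43, 26) (26.8458, 26)]  |A|=489.4996
4. ⊥bis P7·P2 via (30.56,10.54): [(23.9107, 15.4994) (43, 1.2616) (43, 26) (26.8458, 26)]  |A|=320.9339
5. ⊥bis P7·P3 via (27.775,14.725): [(25.3188, 20.537) (29.0758, 11.647) (43, 1.2616) (43, 26) (26.8458, 26)]  |A|=305.2116
6. ⊥bis P7·P4 via (35.29,20.405): [(27.2321, 16.0098) (29.0758, 11.647) (43, 1.2616) (43, 24.6105)]  |A|=204.8815
7. ⊥bis P7·P5 via (31.585,16.41): [(30.9274, 18.0254) (35.463, 6.8831) (43, 1.2616) (43, 24.6105)]  |A|=170.1815
8. ⊥bis P7·P6 via (33.965,15.12): [(30.9274, 18.0254) (31.2962, 17.1196) (43, 8.3507) (43, 24.6105)]  |A|=101.8327
9. ⊥bis P7·P8 via (21.785,15.125): [(30.9274, 18.0254) (31.2962, 17.1196) (43, 8.3507) (43, 24.6105)]  |A|=101.8327
10. canonical 4-gon: [(30.9274, 18.0254) (31.2962, 17.1196) (43, 8.3507) (43, 24.6105)]
11. shoelace: 101.8327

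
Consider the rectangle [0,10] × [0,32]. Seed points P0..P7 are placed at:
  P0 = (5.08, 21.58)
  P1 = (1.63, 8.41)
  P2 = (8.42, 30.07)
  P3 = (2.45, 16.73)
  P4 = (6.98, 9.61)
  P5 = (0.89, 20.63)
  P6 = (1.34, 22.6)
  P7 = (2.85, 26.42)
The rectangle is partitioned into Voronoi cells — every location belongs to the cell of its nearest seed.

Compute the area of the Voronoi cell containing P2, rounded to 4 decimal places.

1. box [0,10]×[0,32]: [(0, 0) (10, 0) (10, 32) (0, 32)]
2. ⊥bis P2·P0 via (6.75,25.825): [(0, 28.4805) (10, 24.5464) (10, 32) (0, 32)]  |A|=54.8654
3. ⊥bis P2·P1 via (5.025,19.24): [(0, 28.4805) (10, 24.5464) (10, 32) (0, 32)]  |A|=54.8654
4. ⊥bis P2·P3 via (5.435,23.4): [(0, 28.4805) (10, 24.5464) (10, 32) (0, 32)]  |A|=54.8654
5. ⊥bis P2·P4 via (7.7,19.84): [(0, 28.4805) (10, 24.5464) (10, 32) (0, 32)]  |A|=54.8654
6. ⊥bis P2·P5 via (4.655,25.35): [(0, 29.0632) (1.4413, 27.9135) (10, 24.5464) (10, 32) (0, 32)]  |A|=54.4455
7. ⊥bis P2·P6 via (4.88,26.335): [(0, 30.9602) (4.4729, 26.7208) (10, 24.5464) (10, 32) (0, 32)]  |A|=49.3195
8. ⊥bis P2·P7 via (5.635,28.245): [(7.3843, 25.5754) (10, 24.5464) (10, 32) (3.1744, 32)]  |A|=31.6738
9. canonical 4-gon: [(7.3843, 25.5754) (10, 24.5464) (10, 32) (3.1744, 32)]
10. shoelace: 31.6738

Area of P2's cell: 31.6738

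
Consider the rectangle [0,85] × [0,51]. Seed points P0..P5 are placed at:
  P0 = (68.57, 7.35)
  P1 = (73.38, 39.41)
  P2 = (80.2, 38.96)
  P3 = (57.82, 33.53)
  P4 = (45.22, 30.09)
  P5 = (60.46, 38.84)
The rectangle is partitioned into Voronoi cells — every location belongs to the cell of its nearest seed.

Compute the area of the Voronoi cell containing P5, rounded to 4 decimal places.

1. box [0,85]×[0,51]: [(0, 0) (85, 0) (85, 51) (0, 51)]
2. ⊥bis P5·P0 via (64.515,23.095): [(0, 6.4797) (85, 28.3707) (85, 51) (0, 51)]  |A|=2853.857
3. ⊥bis P5·P1 via (66.92,39.125): [(0, 6.4797) (67.5922, 23.8875) (66.3961, 51) (0, 51)]  |A|=2404.6959
4. ⊥bis P5·P2 via (70.33,38.9): [(0, 6.4797) (67.5922, 23.8875) (66.3961, 51) (0, 51)]  |A|=2404.6959
5. ⊥bis P5·P3 via (59.14,36.185): [(67.2271, 32.1643) (66.3961, 51) (29.3416, 51)]  |A|=348.9733
6. ⊥bis P5·P4 via (52.84,34.465): [(48.9412, 41.2556) (67.2271, 32.1643) (66.3961, 51) (43.3465, 51)]  |A|=280.7389
7. canonical 4-gon: [(48.9412, 41.2556) (67.2271, 32.1643) (66.3961, 51) (43.3465, 51)]
8. shoelace: 280.7389

Area of P5's cell: 280.7389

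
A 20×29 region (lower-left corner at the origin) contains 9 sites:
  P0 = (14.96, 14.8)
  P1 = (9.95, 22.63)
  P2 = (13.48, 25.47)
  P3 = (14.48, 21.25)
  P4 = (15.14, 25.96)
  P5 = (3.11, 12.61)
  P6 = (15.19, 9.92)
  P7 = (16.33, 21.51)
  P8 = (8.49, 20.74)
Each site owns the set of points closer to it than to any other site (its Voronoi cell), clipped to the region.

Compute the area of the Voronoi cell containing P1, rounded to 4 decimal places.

Area of P1's cell: 46.9278

1. box [0,20]×[0,29]: [(0, 0) (20, 0) (20, 29) (0, 29)]
2. ⊥bis P1·P0 via (12.455,18.715): [(0, 10.7457) (20, 23.5426) (20, 29) (0, 29)]  |A|=237.1165
3. ⊥bis P1·P2 via (11.715,24.05): [(0, 10.7457) (14.8, 20.2155) (7.7326, 29) (0, 29)]  |A|=169.0455
4. ⊥bis P1·P3 via (12.215,21.94): [(0, 10.7457) (10.9366, 17.7434) (12.5439, 23.0197) (7.7326, 29) (0, 29)]  |A|=160.8399
5. ⊥bis P1·P4 via (12.545,24.295): [(0, 10.7457) (10.9366, 17.7434) (12.5439, 23.0197) (7.7326, 29) (0, 29)]  |A|=160.8399
6. ⊥bis P1·P5 via (6.53,17.62): [(0, 22.0776) (8.5687, 16.2283) (10.9366, 17.7434) (12.5439, 23.0197) (7.7326, 29) (0, 29)]  |A|=112.2903
7. ⊥bis P1·P6 via (12.57,16.275): [(0, 22.0776) (8.5687, 16.2283) (10.9366, 17.7434) (12.5439, 23.0197) (7.7326, 29) (0, 29)]  |A|=112.2903
8. ⊥bis P1·P7 via (13.14,22.07): [(0, 22.0776) (8.5687, 16.2283) (10.9366, 17.7434) (12.5439, 23.0197) (7.7326, 29) (0, 29)]  |A|=112.2903
9. ⊥bis P1·P8 via (9.22,21.685): [(0, 28.8073) (11.5816, 19.8607) (12.5439, 23.0197) (7.7326, 29) (0, 29)]  |A|=46.9278
10. canonical 5-gon: [(0, 28.8073) (11.5816, 19.8607) (12.5439, 23.0197) (7.7326, 29) (0, 29)]
11. shoelace: 46.9278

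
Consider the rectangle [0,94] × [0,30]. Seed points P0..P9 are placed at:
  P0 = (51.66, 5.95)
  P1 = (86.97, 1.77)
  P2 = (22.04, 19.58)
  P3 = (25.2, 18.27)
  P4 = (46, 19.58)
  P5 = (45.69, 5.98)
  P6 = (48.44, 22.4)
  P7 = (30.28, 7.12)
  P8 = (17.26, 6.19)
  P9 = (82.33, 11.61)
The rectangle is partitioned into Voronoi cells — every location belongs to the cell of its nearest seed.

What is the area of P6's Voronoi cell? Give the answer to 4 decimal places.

1. box [0,94]×[0,30]: [(0, 0) (94, 0) (94, 30) (0, 30)]
2. ⊥bis P6·P0 via (50.05,14.175): [(0, 4.378) (94, 22.778) (94, 30) (0, 30)]  |A|=1543.67
3. ⊥bis P6·P1 via (67.705,12.085): [(0, 4.378) (71.0221, 18.2802) (77.2972, 30) (0, 30)]  |A|=1362.8193
4. ⊥bis P6·P2 via (35.24,20.99): [(36.2564, 11.475) (71.0221, 18.2802) (77.2972, 30) (34.2776, 30)]  |A|=580.842
5. ⊥bis P6·P3 via (36.82,20.335): [(38.3226, 11.8794) (71.0221, 18.2802) (77.2972, 30) (35.1024, 30)]  |A|=553.8295
6. ⊥bis P6·P4 via (47.22,20.99): [(54.1653, 14.9806) (71.0221, 18.2802) (77.2972, 30) (36.8068, 30)]  |A|=392.4977
7. ⊥bis P6·P5 via (47.065,14.19): [(54.1653, 14.9806) (71.0221, 18.2802) (77.2972, 30) (36.8068, 30)]  |A|=392.4977
8. ⊥bis P6·P7 via (39.36,14.76): [(54.1653, 14.9806) (71.0221, 18.2802) (77.2972, 30) (36.8068, 30)]  |A|=392.4977
9. ⊥bis P6·P8 via (32.85,14.295): [(54.1653, 14.9806) (71.0221, 18.2802) (77.2972, 30) (36.8068, 30)]  |A|=392.4977
10. ⊥bis P6·P9 via (65.385,17.005): [(54.1653, 14.9806) (65.4433, 17.1882) (69.5224, 30) (36.8068, 30)]  |A|=313.4283
11. canonical 4-gon: [(54.1653, 14.9806) (65.4433, 17.1882) (69.5224, 30) (36.8068, 30)]
12. shoelace: 313.4283

Area of P6's cell: 313.4283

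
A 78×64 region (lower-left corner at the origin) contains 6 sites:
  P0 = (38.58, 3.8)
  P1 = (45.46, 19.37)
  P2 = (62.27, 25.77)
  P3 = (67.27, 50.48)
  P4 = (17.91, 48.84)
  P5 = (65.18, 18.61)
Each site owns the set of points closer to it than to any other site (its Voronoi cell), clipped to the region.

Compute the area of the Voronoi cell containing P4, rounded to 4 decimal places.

1. box [0,78]×[0,64]: [(0, 0) (78, 0) (78, 64) (0, 64)]
2. ⊥bis P4·P0 via (28.245,26.32): [(0, 13.3577) (78, 49.1538) (78, 64) (0, 64)]  |A|=2554.0521
3. ⊥bis P4·P1 via (31.685,34.105): [(0, 13.3577) (18.6445, 21.9141) (63.6634, 64) (0, 64)]  |A|=1811.767
4. ⊥bis P4·P2 via (40.09,37.305): [(0, 13.3577) (18.6445, 21.9141) (44.804, 46.3693) (53.9731, 64) (0, 64)]  |A|=1726.3432
5. ⊥bis P4·P3 via (42.59,49.66): [(0, 13.3577) (18.6445, 21.9141) (42.7627, 44.461) (42.1135, 64) (0, 64)]  |A|=1601.2356
6. ⊥bis P4·P5 via (41.545,33.725): [(0, 13.3577) (18.6445, 21.9141) (42.7627, 44.461) (42.1135, 64) (0, 64)]  |A|=1601.2356
7. canonical 5-gon: [(0, 13.3577) (18.6445, 21.9141) (42.7627, 44.461) (42.1135, 64) (0, 64)]
8. shoelace: 1601.2356

Area of P4's cell: 1601.2356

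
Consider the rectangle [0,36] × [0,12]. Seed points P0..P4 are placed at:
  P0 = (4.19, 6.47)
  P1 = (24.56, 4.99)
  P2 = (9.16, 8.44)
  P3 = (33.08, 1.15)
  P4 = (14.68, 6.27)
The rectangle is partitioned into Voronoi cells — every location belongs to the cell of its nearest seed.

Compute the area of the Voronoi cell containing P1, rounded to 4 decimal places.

1. box [0,36]×[0,12]: [(0, 0) (36, 0) (36, 12) (0, 12)]
2. ⊥bis P1·P0 via (14.375,5.73): [(13.9587, 0) (36, 0) (36, 12) (14.8306, 12)]  |A|=259.2646
3. ⊥bis P1·P2 via (16.86,6.715): [(15.3557, 0) (36, 0) (36, 12) (18.044, 12)]  |A|=231.6021
4. ⊥bis P1·P3 via (28.82,3.07): [(15.3557, 0) (27.4363, 0) (32.8448, 12) (18.044, 12)]  |A|=161.2889
5. ⊥bis P1·P4 via (19.62,5.63): [(18.8906, 0) (27.4363, 0) (32.8448, 12) (20.4453, 12)]  |A|=125.6715
6. canonical 4-gon: [(18.8906, 0) (27.4363, 0) (32.8448, 12) (20.4453, 12)]
7. shoelace: 125.6715

Area of P1's cell: 125.6715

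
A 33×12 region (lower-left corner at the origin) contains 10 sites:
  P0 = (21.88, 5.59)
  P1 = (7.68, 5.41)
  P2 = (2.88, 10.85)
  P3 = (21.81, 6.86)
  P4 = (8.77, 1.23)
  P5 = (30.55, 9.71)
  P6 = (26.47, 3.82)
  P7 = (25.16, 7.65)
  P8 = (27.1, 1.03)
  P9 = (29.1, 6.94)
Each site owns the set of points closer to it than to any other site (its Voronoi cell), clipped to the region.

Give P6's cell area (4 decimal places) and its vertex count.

Area of P6's cell: 17.5371 (4 vertices)

1. box [0,33]×[0,12]: [(0, 0) (33, 0) (33, 12) (0, 12)]
2. ⊥bis P6·P0 via (24.175,4.705): [(22.3607, 0) (33, 0) (33, 12) (26.9881, 12)]  |A|=99.9075
3. ⊥bis P6·P1 via (17.075,4.615): [(22.3607, 0) (33, 0) (33, 12) (26.9881, 12)]  |A|=99.9075
4. ⊥bis P6·P2 via (14.675,7.335): [(22.3607, 0) (33, 0) (33, 12) (26.9881, 12)]  |A|=99.9075
5. ⊥bis P6·P3 via (24.14,5.34): [(24.8245, 6.3892) (22.3607, 0) (33, 0) (33, 12) (28.4847, 12)]  |A|=95.7089
6. ⊥bis P6·P4 via (17.62,2.525): [(24.8245, 6.3892) (22.3607, 0) (33, 0) (33, 12) (28.4847, 12)]  |A|=95.7089
7. ⊥bis P6·P5 via (28.51,6.765): [(26.1404, 8.4064) (24.8245, 6.3892) (22.3607, 0) (33, 0) (33, 3.6548)]  |A|=58.9734
8. ⊥bis P6·P7 via (25.815,5.735): [(28.6146, 6.6926) (24.3834, 5.2453) (22.3607, 0) (33, 0) (33, 3.6548)]  |A|=53.2495
9. ⊥bis P6·P8 via (26.785,2.425): [(32.811, 3.7857) (28.6146, 6.6926) (24.3834, 5.2453) (22.963, 1.562)]  |A|=25.744
10. ⊥bis P6·P9 via (27.785,5.38): [(30.3386, 3.2274) (26.9168, 6.1119) (24.3834, 5.2453) (22.963, 1.562)]  |A|=17.5371
11. canonical 4-gon: [(30.3386, 3.2274) (26.9168, 6.1119) (24.3834, 5.2453) (22.963, 1.562)]
12. shoelace: 17.5371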